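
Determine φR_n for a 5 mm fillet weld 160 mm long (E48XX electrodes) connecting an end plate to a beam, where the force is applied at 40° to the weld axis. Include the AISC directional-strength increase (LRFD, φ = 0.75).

φR_n ≈ 154 kN

E48XX → F_EXX = 480 MPa.
t_e = 0.707 × 5 = 3.535 mm; A_we = 3.535 × 160 = 565.6 mm².
Directional factor: 1.0 + 0.5 sin^1.5(40°) = 1.258.
F_nw = 0.6 × 480 × 1.258 = 362.2 MPa.
φR_n = 0.75 × 362.2 × 565.6 × 10⁻³ = 153.6 kN.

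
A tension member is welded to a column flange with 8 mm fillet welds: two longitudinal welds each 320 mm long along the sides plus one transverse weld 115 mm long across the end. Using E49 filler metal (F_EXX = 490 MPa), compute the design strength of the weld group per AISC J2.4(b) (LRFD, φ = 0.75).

φR_n ≈ 942 kN

t_e = 0.707 × 8 = 5.656 mm.
R_nwl = 0.6 × 490 × 5.656 × 640 × 10⁻³ = 1064 kN (longitudinal, 2 welds).
R_nwt = 0.6 × 490 × 5.656 × 115 × 10⁻³ = 191.2 kN (transverse, base value).
(i) R_nwl + R_nwt = 1255 kN; (ii) 0.85 R_nwl + 1.5 R_nwt = 1191 kN.
R_n = max = 1255 kN [governs: (i)]; φR_n = 941.6 kN.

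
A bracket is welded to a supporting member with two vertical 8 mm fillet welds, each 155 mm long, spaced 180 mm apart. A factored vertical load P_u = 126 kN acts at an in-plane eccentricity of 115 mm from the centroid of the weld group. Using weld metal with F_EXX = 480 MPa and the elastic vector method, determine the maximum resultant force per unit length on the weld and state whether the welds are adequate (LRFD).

Total weld length L_w = 310 mm. Treat welds as unit-width lines.
Polar moment about centroid: J = 2[d³/12 + d(b/2)²] = 2[155³/12 + 155×90²] = 3132000 mm³.
Direct shear f_v = P/L_w = 126×10³ / 310 = 406.5 N/mm (vertical).
Torsion M = P·e = 126×10³ × 115 = 14490000 N·mm.
Critical point at (x, y) = (90, 77.5) from centroid. f_tx = M·y/J = 358.6 N/mm; f_ty = M·x/J = 416.4 N/mm.
Resultant f_max = √[f_tx² + (f_v + f_ty)²] = √[358.6² + (406.5 + 416.4)²] = 897.6 N/mm.
Capacity per unit length: φr_n = 0.75 × 0.6 × 480 × (0.707 × 8) = 1222 N/mm.
897.6 ≤ 1222 → adequate.

f_max ≈ 898 N/mm; adequate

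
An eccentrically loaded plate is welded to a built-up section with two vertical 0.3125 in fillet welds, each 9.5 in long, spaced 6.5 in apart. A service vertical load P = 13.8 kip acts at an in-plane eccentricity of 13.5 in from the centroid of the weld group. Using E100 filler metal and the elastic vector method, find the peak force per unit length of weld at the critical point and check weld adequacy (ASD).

E100XX → F_EXX = 100 ksi.
Total weld length L_w = 19 in. Treat welds as unit-width lines.
Polar moment about centroid: J = 2[d³/12 + d(b/2)²] = 2[9.5³/12 + 9.5×3.25²] = 343.6 in³.
Direct shear f_v = P/L_w = 13.8 / 19 = 0.7263 kip/in (vertical).
Torsion M = P·e = 13.8 × 13.5 = 186.3 kip·in.
Critical point at (x, y) = (3.25, 4.75) from centroid. f_tx = M·y/J = 2.576 kip/in; f_ty = M·x/J = 1.762 kip/in.
Resultant f_max = √[f_tx² + (f_v + f_ty)²] = √[2.576² + (0.7263 + 1.762)²] = 3.581 kip/in.
Capacity per unit length: r_n/Ω = (1/2.0) × 0.6 × 100 × (0.707 × 0.3125) = 6.628 kip/in.
3.581 ≤ 6.628 → adequate.

f_max ≈ 3.58 kip/in; adequate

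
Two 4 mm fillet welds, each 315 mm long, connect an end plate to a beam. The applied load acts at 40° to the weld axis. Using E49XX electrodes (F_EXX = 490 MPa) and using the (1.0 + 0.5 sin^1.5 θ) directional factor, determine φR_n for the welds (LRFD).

t_e = 0.707 × 4 = 2.828 mm; A_we = 2.828 × 630 = 1782 mm².
Directional factor: 1.0 + 0.5 sin^1.5(40°) = 1.258.
F_nw = 0.6 × 490 × 1.258 = 369.8 MPa.
φR_n = 0.75 × 369.8 × 1782 × 10⁻³ = 494.1 kN.

φR_n ≈ 494 kN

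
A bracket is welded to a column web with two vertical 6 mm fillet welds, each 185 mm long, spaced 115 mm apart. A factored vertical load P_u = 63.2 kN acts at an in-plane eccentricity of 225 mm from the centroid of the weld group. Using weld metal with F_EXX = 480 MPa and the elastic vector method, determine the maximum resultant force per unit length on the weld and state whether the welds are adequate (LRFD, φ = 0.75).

f_max ≈ 783 N/mm; adequate

Total weld length L_w = 370 mm. Treat welds as unit-width lines.
Polar moment about centroid: J = 2[d³/12 + d(b/2)²] = 2[185³/12 + 185×57.5²] = 2279000 mm³.
Direct shear f_v = P/L_w = 63.2×10³ / 370 = 170.8 N/mm (vertical).
Torsion M = P·e = 63.2×10³ × 225 = 14220000 N·mm.
Critical point at (x, y) = (57.5, 92.5) from centroid. f_tx = M·y/J = 577.3 N/mm; f_ty = M·x/J = 358.8 N/mm.
Resultant f_max = √[f_tx² + (f_v + f_ty)²] = √[577.3² + (170.8 + 358.8)²] = 783.4 N/mm.
Capacity per unit length: φr_n = 0.75 × 0.6 × 480 × (0.707 × 6) = 916.3 N/mm.
783.4 ≤ 916.3 → adequate.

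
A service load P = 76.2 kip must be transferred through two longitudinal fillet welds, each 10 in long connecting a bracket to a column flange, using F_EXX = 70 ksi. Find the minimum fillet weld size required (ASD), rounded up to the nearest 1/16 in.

w = 5/16 in

Total weld length L = 20 in.
Required throat t_e = P × Ω / (0.6 F_EXX × L) = 76.2 × 2.0 / (0.6 × 70 × 20) = 0.1814 in.
Required leg w = t_e / 0.707 = 0.2566 in → use 5/16 in.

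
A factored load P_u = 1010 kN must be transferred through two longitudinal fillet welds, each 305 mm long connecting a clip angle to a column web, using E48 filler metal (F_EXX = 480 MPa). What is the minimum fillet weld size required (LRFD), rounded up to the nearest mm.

w = 11 mm

Total weld length L = 610 mm.
Required throat t_e = P_u / (φ × 0.6 F_EXX × L) = 1010 / (0.75 × 0.6 × 480 × 610 × 10⁻³) = 7.665 mm.
Required leg w = t_e / 0.707 = 10.84 mm → use 11 mm.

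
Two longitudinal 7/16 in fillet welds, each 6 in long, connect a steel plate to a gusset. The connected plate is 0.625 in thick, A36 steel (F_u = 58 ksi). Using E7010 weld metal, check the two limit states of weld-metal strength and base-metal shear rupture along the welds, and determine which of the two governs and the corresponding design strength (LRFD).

E70XX → F_EXX = 70 ksi.
t_e = 0.707 × 0.4375 = 0.3093 in; L = 12 in.
Weld metal: φR_n = 0.75 × 0.6 × 70 × 0.3093 × 12 = 116.9 kips.
Base metal (shear rupture): φR_n = 0.75 × 0.6 × 58 × 0.625 × 12 = 195.8 kips.
Governing: weld metal.

φR_n ≈ 117 kips (weld metal governs)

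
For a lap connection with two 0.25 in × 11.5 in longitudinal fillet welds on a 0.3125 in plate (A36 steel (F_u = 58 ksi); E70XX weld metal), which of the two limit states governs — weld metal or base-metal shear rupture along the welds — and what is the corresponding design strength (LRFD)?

E70XX → F_EXX = 70 ksi.
t_e = 0.707 × 0.25 = 0.1767 in; L = 23 in.
Weld metal: φR_n = 0.75 × 0.6 × 70 × 0.1767 × 23 = 128.1 kips.
Base metal (shear rupture): φR_n = 0.75 × 0.6 × 58 × 0.3125 × 23 = 187.6 kips.
Governing: weld metal.

φR_n ≈ 128 kips (weld metal governs)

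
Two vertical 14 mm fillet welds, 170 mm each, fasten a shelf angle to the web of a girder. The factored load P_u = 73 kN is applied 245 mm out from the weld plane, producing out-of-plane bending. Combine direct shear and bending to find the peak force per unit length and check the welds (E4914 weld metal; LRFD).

f_max ≈ 1870 N/mm; adequate

E49XX → F_EXX = 490 MPa.
L_w = 2 × 170 = 340 mm; section modulus (unit throat) S = 2 × L²/6 = 9633 mm².
Direct shear f_v = P/L_w = 73×10³/340 = 214.7 N/mm.
Moment M = P × e = 73×10³ × 245 = 17885000 N·mm; bending f_b = M/S = 1857 N/mm.
f_max = √(f_v² + f_b²) = √(214.7² + 1857²) = 1869 N/mm.
φr_n = 0.75 × 0.6 × 490 × (0.707 × 14) = 2183 N/mm → adequate.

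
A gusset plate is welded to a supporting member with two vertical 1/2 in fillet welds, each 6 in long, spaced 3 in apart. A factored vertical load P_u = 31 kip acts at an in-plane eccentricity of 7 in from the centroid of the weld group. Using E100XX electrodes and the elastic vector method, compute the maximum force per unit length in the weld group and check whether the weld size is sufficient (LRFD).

f_max ≈ 12.9 kip/in; adequate

E100XX → F_EXX = 100 ksi.
Total weld length L_w = 12 in. Treat welds as unit-width lines.
Polar moment about centroid: J = 2[d³/12 + d(b/2)²] = 2[6³/12 + 6×1.5²] = 63 in³.
Direct shear f_v = P/L_w = 31 / 12 = 2.583 kip/in (vertical).
Torsion M = P·e = 31 × 7 = 217 kip·in.
Critical point at (x, y) = (1.5, 3) from centroid. f_tx = M·y/J = 10.33 kip/in; f_ty = M·x/J = 5.167 kip/in.
Resultant f_max = √[f_tx² + (f_v + f_ty)²] = √[10.33² + (2.583 + 5.167)²] = 12.92 kip/in.
Capacity per unit length: φr_n = 0.75 × 0.6 × 100 × (0.707 × 0.5) = 15.91 kip/in.
12.92 ≤ 15.91 → adequate.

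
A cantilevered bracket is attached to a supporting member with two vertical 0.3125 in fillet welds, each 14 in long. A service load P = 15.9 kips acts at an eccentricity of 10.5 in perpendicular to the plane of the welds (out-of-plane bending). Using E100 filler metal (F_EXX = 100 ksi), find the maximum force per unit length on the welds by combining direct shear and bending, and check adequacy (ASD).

L_w = 2 × 14 = 28 in; section modulus (unit throat) S = 2 × L²/6 = 65.33 in².
Direct shear f_v = P/L_w = 15.9/28 = 0.5679 kip/in.
Moment M = P × e = 15.9 × 10.5 = 166.95 kip·in; bending f_b = M/S = 2.555 kip/in.
f_max = √(f_v² + f_b²) = √(0.5679² + 2.555²) = 2.618 kip/in.
r_n/Ω = (1/2.0) × 0.6 × 100 × (0.707 × 0.3125) = 6.628 kip/in → adequate.

f_max ≈ 2.62 kip/in; adequate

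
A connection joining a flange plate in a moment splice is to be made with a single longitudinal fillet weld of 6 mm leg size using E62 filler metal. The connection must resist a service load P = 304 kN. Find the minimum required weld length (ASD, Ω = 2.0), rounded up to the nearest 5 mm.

L = 390 mm

E62XX → F_EXX = 620 MPa.
Throat t_e = 0.707 × 6 = 4.242 mm.
r_n/Ω = (0.6 × 620 × 4.242) / 2.0 = 789 N/mm = 0.789 kN/mm.
L_req = P / (r_n/Ω) = 304 / 0.789 = 385.3 mm total.
Round up → use L = 390 mm.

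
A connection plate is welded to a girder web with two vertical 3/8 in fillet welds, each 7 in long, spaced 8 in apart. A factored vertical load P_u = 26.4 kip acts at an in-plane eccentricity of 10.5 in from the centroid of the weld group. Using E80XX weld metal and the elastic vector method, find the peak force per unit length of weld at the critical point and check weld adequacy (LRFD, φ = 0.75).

f_max ≈ 6.77 kip/in; adequate

E80XX → F_EXX = 80 ksi.
Total weld length L_w = 14 in. Treat welds as unit-width lines.
Polar moment about centroid: J = 2[d³/12 + d(b/2)²] = 2[7³/12 + 7×4²] = 281.2 in³.
Direct shear f_v = P/L_w = 26.4 / 14 = 1.886 kip/in (vertical).
Torsion M = P·e = 26.4 × 10.5 = 277.2 kip·in.
Critical point at (x, y) = (4, 3.5) from centroid. f_tx = M·y/J = 3.451 kip/in; f_ty = M·x/J = 3.944 kip/in.
Resultant f_max = √[f_tx² + (f_v + f_ty)²] = √[3.451² + (1.886 + 3.944)²] = 6.774 kip/in.
Capacity per unit length: φr_n = 0.75 × 0.6 × 80 × (0.707 × 0.375) = 9.544 kip/in.
6.774 ≤ 9.544 → adequate.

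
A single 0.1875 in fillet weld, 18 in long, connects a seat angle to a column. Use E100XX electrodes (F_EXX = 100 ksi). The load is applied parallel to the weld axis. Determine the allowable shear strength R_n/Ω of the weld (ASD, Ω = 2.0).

R_n/Ω ≈ 71.6 kips

Effective throat t_e = 0.707 × 0.1875 = 0.1326 in.
Total length L = 18 in; A_we = 0.1326 × 18 = 2.386 in².
F_nw = 0.6 F_EXX = 0.6 × 100 = 60 ksi.
R_n = 60 × 2.386 = 143.2 kips; R_n/Ω = 143.2/2.0 = 71.58 kips.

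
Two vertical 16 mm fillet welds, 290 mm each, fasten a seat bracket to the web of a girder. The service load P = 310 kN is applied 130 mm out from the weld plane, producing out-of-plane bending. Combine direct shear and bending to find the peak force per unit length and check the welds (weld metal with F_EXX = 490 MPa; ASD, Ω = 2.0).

L_w = 2 × 290 = 580 mm; section modulus (unit throat) S = 2 × L²/6 = 28030 mm².
Direct shear f_v = P/L_w = 310×10³/580 = 534.5 N/mm.
Moment M = P × e = 310×10³ × 130 = 40300000 N·mm; bending f_b = M/S = 1438 N/mm.
f_max = √(f_v² + f_b²) = √(534.5² + 1438²) = 1534 N/mm.
r_n/Ω = (1/2.0) × 0.6 × 490 × (0.707 × 16) = 1663 N/mm → adequate.

f_max ≈ 1530 N/mm; adequate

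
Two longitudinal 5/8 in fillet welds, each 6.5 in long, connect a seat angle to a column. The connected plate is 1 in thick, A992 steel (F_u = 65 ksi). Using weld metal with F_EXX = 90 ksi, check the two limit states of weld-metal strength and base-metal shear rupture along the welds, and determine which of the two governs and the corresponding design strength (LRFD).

φR_n ≈ 233 kips (weld metal governs)

t_e = 0.707 × 0.625 = 0.4419 in; L = 13 in.
Weld metal: φR_n = 0.75 × 0.6 × 90 × 0.4419 × 13 = 232.6 kips.
Base metal (shear rupture): φR_n = 0.75 × 0.6 × 65 × 1 × 13 = 380.2 kips.
Governing: weld metal.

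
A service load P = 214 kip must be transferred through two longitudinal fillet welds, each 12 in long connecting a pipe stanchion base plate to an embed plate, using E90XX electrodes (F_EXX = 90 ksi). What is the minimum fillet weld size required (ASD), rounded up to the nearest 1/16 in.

w = 1/2 in

Total weld length L = 24 in.
Required throat t_e = P × Ω / (0.6 F_EXX × L) = 214 × 2.0 / (0.6 × 90 × 24) = 0.3302 in.
Required leg w = t_e / 0.707 = 0.4671 in → use 1/2 in.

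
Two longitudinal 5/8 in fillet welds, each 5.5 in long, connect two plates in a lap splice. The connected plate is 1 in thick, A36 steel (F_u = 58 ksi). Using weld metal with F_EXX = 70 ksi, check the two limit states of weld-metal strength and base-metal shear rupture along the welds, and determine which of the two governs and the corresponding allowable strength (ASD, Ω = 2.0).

R_n/Ω ≈ 102 kip (weld metal governs)

t_e = 0.707 × 0.625 = 0.4419 in; L = 11 in.
Weld metal: R_n/Ω = (1/2.0) × 0.6 × 70 × 0.4419 × 11 = 102.1 kip.
Base metal (shear rupture): R_n/Ω = (1/2.0) × 0.6 × 58 × 1 × 11 = 191.4 kip.
Governing: weld metal.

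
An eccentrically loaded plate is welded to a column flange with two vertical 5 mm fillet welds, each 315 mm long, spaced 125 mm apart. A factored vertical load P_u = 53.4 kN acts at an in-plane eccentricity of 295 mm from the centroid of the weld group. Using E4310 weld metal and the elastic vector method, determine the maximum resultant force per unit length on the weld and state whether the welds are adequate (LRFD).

E43XX → F_EXX = 430 MPa.
Total weld length L_w = 630 mm. Treat welds as unit-width lines.
Polar moment about centroid: J = 2[d³/12 + d(b/2)²] = 2[315³/12 + 315×62.5²] = 7670000 mm³.
Direct shear f_v = P/L_w = 53.4×10³ / 630 = 84.76 N/mm (vertical).
Torsion M = P·e = 53.4×10³ × 295 = 15753000 N·mm.
Critical point at (x, y) = (62.5, 157.5) from centroid. f_tx = M·y/J = 323.5 N/mm; f_ty = M·x/J = 128.4 N/mm.
Resultant f_max = √[f_tx² + (f_v + f_ty)²] = √[323.5² + (84.76 + 128.4)²] = 387.4 N/mm.
Capacity per unit length: φr_n = 0.75 × 0.6 × 430 × (0.707 × 5) = 684 N/mm.
387.4 ≤ 684 → adequate.

f_max ≈ 387 N/mm; adequate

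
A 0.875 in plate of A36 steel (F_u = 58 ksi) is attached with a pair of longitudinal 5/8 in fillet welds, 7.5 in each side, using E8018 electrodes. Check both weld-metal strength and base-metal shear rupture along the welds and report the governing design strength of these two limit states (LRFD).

E80XX → F_EXX = 80 ksi.
t_e = 0.707 × 0.625 = 0.4419 in; L = 15 in.
Weld metal: φR_n = 0.75 × 0.6 × 80 × 0.4419 × 15 = 238.6 kip.
Base metal (shear rupture): φR_n = 0.75 × 0.6 × 58 × 0.875 × 15 = 342.6 kip.
Governing: weld metal.

φR_n ≈ 239 kip (weld metal governs)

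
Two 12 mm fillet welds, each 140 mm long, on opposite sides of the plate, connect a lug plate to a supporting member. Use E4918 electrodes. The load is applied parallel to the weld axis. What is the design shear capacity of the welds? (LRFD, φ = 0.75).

φR_n ≈ 524 kN

E49XX → F_EXX = 490 MPa.
Effective throat t_e = 0.707 × 12 = 8.484 mm.
Total length L = 280 mm; A_we = 8.484 × 280 = 2376 mm².
F_nw = 0.6 F_EXX = 0.6 × 490 = 294 MPa.
φR_n = 0.75 × 294 × 2376 × 10⁻³ = 523.8 kN.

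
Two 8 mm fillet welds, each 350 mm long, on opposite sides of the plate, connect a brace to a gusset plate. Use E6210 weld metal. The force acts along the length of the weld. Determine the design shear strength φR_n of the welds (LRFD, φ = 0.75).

φR_n ≈ 1100 kN

E62XX → F_EXX = 620 MPa.
Effective throat t_e = 0.707 × 8 = 5.656 mm.
Total length L = 700 mm; A_we = 5.656 × 700 = 3959 mm².
F_nw = 0.6 F_EXX = 0.6 × 620 = 372 MPa.
φR_n = 0.75 × 372 × 3959 × 10⁻³ = 1105 kN.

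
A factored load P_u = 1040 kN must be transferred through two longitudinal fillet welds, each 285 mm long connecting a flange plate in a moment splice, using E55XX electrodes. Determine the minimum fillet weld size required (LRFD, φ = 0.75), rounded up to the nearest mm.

w = 11 mm

E55XX → F_EXX = 550 MPa.
Total weld length L = 570 mm.
Required throat t_e = P_u / (φ × 0.6 F_EXX × L) = 1040 / (0.75 × 0.6 × 550 × 570 × 10⁻³) = 7.372 mm.
Required leg w = t_e / 0.707 = 10.43 mm → use 11 mm.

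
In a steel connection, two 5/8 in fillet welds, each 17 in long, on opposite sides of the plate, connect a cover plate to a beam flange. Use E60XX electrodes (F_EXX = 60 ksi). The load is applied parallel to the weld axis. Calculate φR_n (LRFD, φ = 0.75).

Effective throat t_e = 0.707 × 0.625 = 0.4419 in.
Total length L = 34 in; A_we = 0.4419 × 34 = 15.02 in².
F_nw = 0.6 F_EXX = 0.6 × 60 = 36 ksi.
φR_n = 0.75 × 36 × 15.02 = 405.6 kip.

φR_n ≈ 406 kip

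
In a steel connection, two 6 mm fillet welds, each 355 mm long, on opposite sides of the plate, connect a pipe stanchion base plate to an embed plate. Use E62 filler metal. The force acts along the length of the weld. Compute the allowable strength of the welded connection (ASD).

E62XX → F_EXX = 620 MPa.
Effective throat t_e = 0.707 × 6 = 4.242 mm.
Total length L = 710 mm; A_we = 4.242 × 710 = 3012 mm².
F_nw = 0.6 F_EXX = 0.6 × 620 = 372 MPa.
R_n = 372 × 3012 × 10⁻³ = 1120 kN; R_n/Ω = 1120/2.0 = 560.2 kN.

R_n/Ω ≈ 560 kN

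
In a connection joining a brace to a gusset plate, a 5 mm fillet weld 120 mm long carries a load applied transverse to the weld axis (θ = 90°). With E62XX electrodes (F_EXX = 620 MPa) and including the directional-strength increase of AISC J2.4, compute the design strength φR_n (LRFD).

t_e = 0.707 × 5 = 3.535 mm; A_we = 3.535 × 120 = 424.2 mm².
Directional factor: 1.0 + 0.5 sin^1.5(90°) = 1.5.
F_nw = 0.6 × 620 × 1.5 = 558 MPa.
φR_n = 0.75 × 558 × 424.2 × 10⁻³ = 177.5 kN.

φR_n ≈ 178 kN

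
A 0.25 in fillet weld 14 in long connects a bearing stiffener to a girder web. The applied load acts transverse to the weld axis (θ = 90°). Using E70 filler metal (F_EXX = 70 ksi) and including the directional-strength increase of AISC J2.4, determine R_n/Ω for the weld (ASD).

R_n/Ω ≈ 77.9 kips

t_e = 0.707 × 0.25 = 0.1767 in; A_we = 0.1767 × 14 = 2.474 in².
Directional factor: 1.0 + 0.5 sin^1.5(90°) = 1.5.
F_nw = 0.6 × 70 × 1.5 = 63 ksi.
R_n/Ω = (63 × 2.474) / 2.0 = 77.95 kips.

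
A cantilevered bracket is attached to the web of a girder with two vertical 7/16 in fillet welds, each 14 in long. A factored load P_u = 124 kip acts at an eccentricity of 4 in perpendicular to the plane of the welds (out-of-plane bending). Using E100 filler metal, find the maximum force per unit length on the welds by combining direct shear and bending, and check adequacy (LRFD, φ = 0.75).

E100XX → F_EXX = 100 ksi.
L_w = 2 × 14 = 28 in; section modulus (unit throat) S = 2 × L²/6 = 65.33 in².
Direct shear f_v = P/L_w = 124/28 = 4.429 kip/in.
Moment M = P × e = 124 × 4 = 496 kip·in; bending f_b = M/S = 7.592 kip/in.
f_max = √(f_v² + f_b²) = √(4.429² + 7.592²) = 8.789 kip/in.
φr_n = 0.75 × 0.6 × 100 × (0.707 × 0.4375) = 13.92 kip/in → adequate.

f_max ≈ 8.79 kip/in; adequate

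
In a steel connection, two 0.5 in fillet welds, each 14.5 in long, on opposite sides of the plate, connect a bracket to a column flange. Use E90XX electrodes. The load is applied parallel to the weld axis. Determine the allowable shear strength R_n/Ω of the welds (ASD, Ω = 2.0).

R_n/Ω ≈ 277 kips

E90XX → F_EXX = 90 ksi.
Effective throat t_e = 0.707 × 0.5 = 0.3535 in.
Total length L = 29 in; A_we = 0.3535 × 29 = 10.25 in².
F_nw = 0.6 F_EXX = 0.6 × 90 = 54 ksi.
R_n = 54 × 10.25 = 553.6 kips; R_n/Ω = 553.6/2.0 = 276.8 kips.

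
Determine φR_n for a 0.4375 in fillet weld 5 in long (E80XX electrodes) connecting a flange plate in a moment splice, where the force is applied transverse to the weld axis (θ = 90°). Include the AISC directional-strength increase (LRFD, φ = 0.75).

E80XX → F_EXX = 80 ksi.
t_e = 0.707 × 0.4375 = 0.3093 in; A_we = 0.3093 × 5 = 1.547 in².
Directional factor: 1.0 + 0.5 sin^1.5(90°) = 1.5.
F_nw = 0.6 × 80 × 1.5 = 72 ksi.
φR_n = 0.75 × 72 × 1.547 = 83.51 kips.

φR_n ≈ 83.5 kips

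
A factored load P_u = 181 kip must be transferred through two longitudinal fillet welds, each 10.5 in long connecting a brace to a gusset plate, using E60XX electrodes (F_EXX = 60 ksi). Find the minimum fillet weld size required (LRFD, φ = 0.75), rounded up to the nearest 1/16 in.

Total weld length L = 21 in.
Required throat t_e = P_u / (φ × 0.6 F_EXX × L) = 181 / (0.75 × 0.6 × 60 × 21) = 0.3192 in.
Required leg w = t_e / 0.707 = 0.4515 in → use 1/2 in.

w = 1/2 in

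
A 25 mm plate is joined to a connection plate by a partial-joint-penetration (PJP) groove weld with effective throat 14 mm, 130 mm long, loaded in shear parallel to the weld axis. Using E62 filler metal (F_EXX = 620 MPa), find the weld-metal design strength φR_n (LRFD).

Effective throat (given) t_e = 14 mm.
A_we = 14 × 130 = 1820 mm².
F_nw = 0.6 F_EXX = 372 MPa.
φR_n = 0.75 × 372 × 1820 × 10⁻³ = 507.8 kN.

φR_n ≈ 508 kN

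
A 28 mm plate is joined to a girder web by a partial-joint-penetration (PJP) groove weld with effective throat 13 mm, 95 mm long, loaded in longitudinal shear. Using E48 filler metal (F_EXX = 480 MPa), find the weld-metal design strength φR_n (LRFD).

Effective throat (given) t_e = 13 mm.
A_we = 13 × 95 = 1235 mm².
F_nw = 0.6 F_EXX = 288 MPa.
φR_n = 0.75 × 288 × 1235 × 10⁻³ = 266.8 kN.

φR_n ≈ 267 kN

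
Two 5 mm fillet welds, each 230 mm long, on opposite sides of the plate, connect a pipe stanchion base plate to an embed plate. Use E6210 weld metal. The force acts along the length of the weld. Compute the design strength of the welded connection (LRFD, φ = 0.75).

E62XX → F_EXX = 620 MPa.
Effective throat t_e = 0.707 × 5 = 3.535 mm.
Total length L = 460 mm; A_we = 3.535 × 460 = 1626 mm².
F_nw = 0.6 F_EXX = 0.6 × 620 = 372 MPa.
φR_n = 0.75 × 372 × 1626 × 10⁻³ = 453.7 kN.

φR_n ≈ 454 kN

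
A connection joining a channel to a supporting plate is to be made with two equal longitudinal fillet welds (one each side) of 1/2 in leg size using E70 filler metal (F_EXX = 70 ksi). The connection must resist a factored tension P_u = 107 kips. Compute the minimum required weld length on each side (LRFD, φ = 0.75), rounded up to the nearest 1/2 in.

Throat t_e = 0.707 × 0.5 = 0.3535 in.
φr_n = 0.75 × 0.6 × 70 × 0.3535 = 11.14 kips/in.
L_req = P_u / φr_n = 107 / 11.14 = 9.609 in total.
Per side: 9.609 / 2 = 4.805 in.
Round up → use L = 5 in on each side.

L = 5 in on each side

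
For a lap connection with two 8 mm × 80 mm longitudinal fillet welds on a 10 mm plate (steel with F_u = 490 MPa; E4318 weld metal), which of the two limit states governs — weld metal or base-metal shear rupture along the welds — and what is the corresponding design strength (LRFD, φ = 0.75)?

E43XX → F_EXX = 430 MPa.
t_e = 0.707 × 8 = 5.656 mm; L = 160 mm.
Weld metal: φR_n = 0.75 × 0.6 × 430 × 5.656 × 160 × 10⁻³ = 175.1 kN.
Base metal (shear rupture): φR_n = 0.75 × 0.6 × 490 × 10 × 160 × 10⁻³ = 352.8 kN.
Governing: weld metal.

φR_n ≈ 175 kN (weld metal governs)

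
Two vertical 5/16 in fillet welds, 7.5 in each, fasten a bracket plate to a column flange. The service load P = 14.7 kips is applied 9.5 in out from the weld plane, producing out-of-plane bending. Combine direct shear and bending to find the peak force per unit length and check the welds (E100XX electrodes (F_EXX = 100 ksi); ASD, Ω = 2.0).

f_max ≈ 7.51 kip/in; NOT adequate

L_w = 2 × 7.5 = 15 in; section modulus (unit throat) S = 2 × L²/6 = 18.75 in².
Direct shear f_v = P/L_w = 14.7/15 = 0.98 kip/in.
Moment M = P × e = 14.7 × 9.5 = 139.65 kip·in; bending f_b = M/S = 7.448 kip/in.
f_max = √(f_v² + f_b²) = √(0.98² + 7.448²) = 7.512 kip/in.
r_n/Ω = (1/2.0) × 0.6 × 100 × (0.707 × 0.3125) = 6.628 kip/in → NOT adequate.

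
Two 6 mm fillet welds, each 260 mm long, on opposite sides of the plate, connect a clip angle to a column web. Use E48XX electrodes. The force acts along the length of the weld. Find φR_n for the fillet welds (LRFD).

E48XX → F_EXX = 480 MPa.
Effective throat t_e = 0.707 × 6 = 4.242 mm.
Total length L = 520 mm; A_we = 4.242 × 520 = 2206 mm².
F_nw = 0.6 F_EXX = 0.6 × 480 = 288 MPa.
φR_n = 0.75 × 288 × 2206 × 10⁻³ = 476.5 kN.

φR_n ≈ 476 kN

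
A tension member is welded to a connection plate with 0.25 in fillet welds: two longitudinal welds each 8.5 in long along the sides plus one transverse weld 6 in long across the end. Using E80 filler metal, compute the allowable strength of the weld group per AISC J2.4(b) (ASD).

E80XX → F_EXX = 80 ksi.
t_e = 0.707 × 0.25 = 0.1767 in.
R_nwl = 0.6 × 80 × 0.1767 × 17 = 144.2 kip (longitudinal, 2 welds).
R_nwt = 0.6 × 80 × 0.1767 × 6 = 50.9 kip (transverse, base value).
(i) R_nwl + R_nwt = 195.1 kip; (ii) 0.85 R_nwl + 1.5 R_nwt = 198.9 kip.
R_n = max = 198.9 kip [governs: (ii)]; R_n/Ω = 99.47 kip.

R_n/Ω ≈ 99.5 kip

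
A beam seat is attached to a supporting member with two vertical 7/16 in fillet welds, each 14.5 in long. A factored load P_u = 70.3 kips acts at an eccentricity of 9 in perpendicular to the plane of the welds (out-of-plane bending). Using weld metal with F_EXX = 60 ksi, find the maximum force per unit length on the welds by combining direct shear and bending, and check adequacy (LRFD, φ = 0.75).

f_max ≈ 9.35 kip/in; NOT adequate

L_w = 2 × 14.5 = 29 in; section modulus (unit throat) S = 2 × L²/6 = 70.08 in².
Direct shear f_v = P/L_w = 70.3/29 = 2.424 kip/in.
Moment M = P × e = 70.3 × 9 = 632.7 kip·in; bending f_b = M/S = 9.028 kip/in.
f_max = √(f_v² + f_b²) = √(2.424² + 9.028²) = 9.348 kip/in.
φr_n = 0.75 × 0.6 × 60 × (0.707 × 0.4375) = 8.351 kip/in → NOT adequate.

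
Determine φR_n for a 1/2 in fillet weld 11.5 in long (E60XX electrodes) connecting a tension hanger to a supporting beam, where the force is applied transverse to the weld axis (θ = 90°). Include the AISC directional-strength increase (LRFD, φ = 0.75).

E60XX → F_EXX = 60 ksi.
t_e = 0.707 × 0.5 = 0.3535 in; A_we = 0.3535 × 11.5 = 4.065 in².
Directional factor: 1.0 + 0.5 sin^1.5(90°) = 1.5.
F_nw = 0.6 × 60 × 1.5 = 54 ksi.
φR_n = 0.75 × 54 × 4.065 = 164.6 kip.

φR_n ≈ 165 kip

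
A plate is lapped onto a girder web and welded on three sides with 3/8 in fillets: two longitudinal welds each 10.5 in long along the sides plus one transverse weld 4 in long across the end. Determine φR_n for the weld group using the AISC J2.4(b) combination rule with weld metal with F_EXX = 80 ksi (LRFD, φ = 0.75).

t_e = 0.707 × 0.375 = 0.2651 in.
R_nwl = 0.6 × 80 × 0.2651 × 21 = 267.2 kip (longitudinal, 2 welds).
R_nwt = 0.6 × 80 × 0.2651 × 4 = 50.9 kip (transverse, base value).
(i) R_nwl + R_nwt = 318.1 kip; (ii) 0.85 R_nwl + 1.5 R_nwt = 303.5 kip.
R_n = max = 318.1 kip [governs: (i)]; φR_n = 238.6 kip.

φR_n ≈ 239 kip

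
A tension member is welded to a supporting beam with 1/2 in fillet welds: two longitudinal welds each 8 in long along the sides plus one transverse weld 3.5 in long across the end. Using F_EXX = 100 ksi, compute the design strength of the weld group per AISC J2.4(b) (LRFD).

φR_n ≈ 310 kip

t_e = 0.707 × 0.5 = 0.3535 in.
R_nwl = 0.6 × 100 × 0.3535 × 16 = 339.4 kip (longitudinal, 2 welds).
R_nwt = 0.6 × 100 × 0.3535 × 3.5 = 74.23 kip (transverse, base value).
(i) R_nwl + R_nwt = 413.6 kip; (ii) 0.85 R_nwl + 1.5 R_nwt = 399.8 kip.
R_n = max = 413.6 kip [governs: (i)]; φR_n = 310.2 kip.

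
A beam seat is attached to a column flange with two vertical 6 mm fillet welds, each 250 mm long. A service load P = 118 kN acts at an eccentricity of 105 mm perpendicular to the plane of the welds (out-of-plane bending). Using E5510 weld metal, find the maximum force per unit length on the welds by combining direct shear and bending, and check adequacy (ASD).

E55XX → F_EXX = 550 MPa.
L_w = 2 × 250 = 500 mm; section modulus (unit throat) S = 2 × L²/6 = 20830 mm².
Direct shear f_v = P/L_w = 118×10³/500 = 236 N/mm.
Moment M = P × e = 118×10³ × 105 = 12390000 N·mm; bending f_b = M/S = 594.7 N/mm.
f_max = √(f_v² + f_b²) = √(236² + 594.7²) = 639.8 N/mm.
r_n/Ω = (1/2.0) × 0.6 × 550 × (0.707 × 6) = 699.9 N/mm → adequate.

f_max ≈ 640 N/mm; adequate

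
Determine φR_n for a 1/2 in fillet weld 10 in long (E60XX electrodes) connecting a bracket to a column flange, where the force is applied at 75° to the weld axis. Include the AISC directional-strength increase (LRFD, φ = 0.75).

E60XX → F_EXX = 60 ksi.
t_e = 0.707 × 0.5 = 0.3535 in; A_we = 0.3535 × 10 = 3.535 in².
Directional factor: 1.0 + 0.5 sin^1.5(75°) = 1.475.
F_nw = 0.6 × 60 × 1.475 = 53.09 ksi.
φR_n = 0.75 × 53.09 × 3.535 = 140.7 kips.

φR_n ≈ 141 kips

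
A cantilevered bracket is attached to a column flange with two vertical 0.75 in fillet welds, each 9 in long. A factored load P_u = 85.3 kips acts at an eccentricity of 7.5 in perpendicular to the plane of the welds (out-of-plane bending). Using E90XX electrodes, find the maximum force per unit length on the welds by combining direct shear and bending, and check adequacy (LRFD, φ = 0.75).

f_max ≈ 24.2 kip/in; NOT adequate

E90XX → F_EXX = 90 ksi.
L_w = 2 × 9 = 18 in; section modulus (unit throat) S = 2 × L²/6 = 27 in².
Direct shear f_v = P/L_w = 85.3/18 = 4.739 kip/in.
Moment M = P × e = 85.3 × 7.5 = 639.75 kip·in; bending f_b = M/S = 23.69 kip/in.
f_max = √(f_v² + f_b²) = √(4.739² + 23.69²) = 24.16 kip/in.
φr_n = 0.75 × 0.6 × 90 × (0.707 × 0.75) = 21.48 kip/in → NOT adequate.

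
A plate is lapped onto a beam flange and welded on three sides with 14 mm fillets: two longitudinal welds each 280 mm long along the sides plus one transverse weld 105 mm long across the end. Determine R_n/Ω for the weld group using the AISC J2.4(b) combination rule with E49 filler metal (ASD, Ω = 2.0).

E49XX → F_EXX = 490 MPa.
t_e = 0.707 × 14 = 9.898 mm.
R_nwl = 0.6 × 490 × 9.898 × 560 × 10⁻³ = 1630 kN (longitudinal, 2 welds).
R_nwt = 0.6 × 490 × 9.898 × 105 × 10⁻³ = 305.6 kN (transverse, base value).
(i) R_nwl + R_nwt = 1935 kN; (ii) 0.85 R_nwl + 1.5 R_nwt = 1843 kN.
R_n = max = 1935 kN [governs: (i)]; R_n/Ω = 967.6 kN.

R_n/Ω ≈ 968 kN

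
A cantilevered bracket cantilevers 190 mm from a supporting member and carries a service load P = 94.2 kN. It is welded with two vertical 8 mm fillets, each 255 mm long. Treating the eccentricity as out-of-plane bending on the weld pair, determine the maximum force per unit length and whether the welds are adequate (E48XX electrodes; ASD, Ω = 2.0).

f_max ≈ 846 N/mm; NOT adequate

E48XX → F_EXX = 480 MPa.
L_w = 2 × 255 = 510 mm; section modulus (unit throat) S = 2 × L²/6 = 21680 mm².
Direct shear f_v = P/L_w = 94.2×10³/510 = 184.7 N/mm.
Moment M = P × e = 94.2×10³ × 190 = 17898000 N·mm; bending f_b = M/S = 825.7 N/mm.
f_max = √(f_v² + f_b²) = √(184.7² + 825.7²) = 846.1 N/mm.
r_n/Ω = (1/2.0) × 0.6 × 480 × (0.707 × 8) = 814.5 N/mm → NOT adequate.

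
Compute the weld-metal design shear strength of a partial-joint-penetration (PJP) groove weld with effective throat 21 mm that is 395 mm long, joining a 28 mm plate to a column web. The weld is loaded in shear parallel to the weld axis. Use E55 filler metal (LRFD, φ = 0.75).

E55XX → F_EXX = 550 MPa.
Effective throat (given) t_e = 21 mm.
A_we = 21 × 395 = 8295 mm².
F_nw = 0.6 F_EXX = 330 MPa.
φR_n = 0.75 × 330 × 8295 × 10⁻³ = 2053 kN.

φR_n ≈ 2050 kN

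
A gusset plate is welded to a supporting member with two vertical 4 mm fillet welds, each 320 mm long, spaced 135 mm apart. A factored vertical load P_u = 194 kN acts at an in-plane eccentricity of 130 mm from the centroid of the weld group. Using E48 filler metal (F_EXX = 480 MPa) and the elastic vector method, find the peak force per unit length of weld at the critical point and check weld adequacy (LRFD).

Total weld length L_w = 640 mm. Treat welds as unit-width lines.
Polar moment about centroid: J = 2[d³/12 + d(b/2)²] = 2[320³/12 + 320×67.5²] = 8377000 mm³.
Direct shear f_v = P/L_w = 194×10³ / 640 = 303.1 N/mm (vertical).
Torsion M = P·e = 194×10³ × 130 = 25220000 N·mm.
Critical point at (x, y) = (67.5, 160) from centroid. f_tx = M·y/J = 481.7 N/mm; f_ty = M·x/J = 203.2 N/mm.
Resultant f_max = √[f_tx² + (f_v + f_ty)²] = √[481.7² + (303.1 + 203.2)²] = 698.8 N/mm.
Capacity per unit length: φr_n = 0.75 × 0.6 × 480 × (0.707 × 4) = 610.8 N/mm.
698.8 > 610.8 → NOT adequate.

f_max ≈ 699 N/mm; NOT adequate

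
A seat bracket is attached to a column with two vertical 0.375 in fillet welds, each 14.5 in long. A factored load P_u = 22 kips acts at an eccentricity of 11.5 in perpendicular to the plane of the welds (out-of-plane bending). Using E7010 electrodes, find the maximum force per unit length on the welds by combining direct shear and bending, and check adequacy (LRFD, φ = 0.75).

f_max ≈ 3.69 kip/in; adequate

E70XX → F_EXX = 70 ksi.
L_w = 2 × 14.5 = 29 in; section modulus (unit throat) S = 2 × L²/6 = 70.08 in².
Direct shear f_v = P/L_w = 22/29 = 0.7586 kip/in.
Moment M = P × e = 22 × 11.5 = 253 kip·in; bending f_b = M/S = 3.61 kip/in.
f_max = √(f_v² + f_b²) = √(0.7586² + 3.61²) = 3.689 kip/in.
φr_n = 0.75 × 0.6 × 70 × (0.707 × 0.375) = 8.351 kip/in → adequate.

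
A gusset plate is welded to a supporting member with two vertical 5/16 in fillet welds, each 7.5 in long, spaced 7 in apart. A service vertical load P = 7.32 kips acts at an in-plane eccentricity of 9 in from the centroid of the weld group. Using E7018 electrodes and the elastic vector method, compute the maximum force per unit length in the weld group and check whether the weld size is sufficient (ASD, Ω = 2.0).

f_max ≈ 1.7 kip/in; adequate

E70XX → F_EXX = 70 ksi.
Total weld length L_w = 15 in. Treat welds as unit-width lines.
Polar moment about centroid: J = 2[d³/12 + d(b/2)²] = 2[7.5³/12 + 7.5×3.5²] = 254.1 in³.
Direct shear f_v = P/L_w = 7.32 / 15 = 0.488 kip/in (vertical).
Torsion M = P·e = 7.32 × 9 = 65.88 kip·in.
Critical point at (x, y) = (3.5, 3.75) from centroid. f_tx = M·y/J = 0.9724 kip/in; f_ty = M·x/J = 0.9076 kip/in.
Resultant f_max = √[f_tx² + (f_v + f_ty)²] = √[0.9724² + (0.488 + 0.9076)²] = 1.701 kip/in.
Capacity per unit length: r_n/Ω = (1/2.0) × 0.6 × 70 × (0.707 × 0.3125) = 4.64 kip/in.
1.701 ≤ 4.64 → adequate.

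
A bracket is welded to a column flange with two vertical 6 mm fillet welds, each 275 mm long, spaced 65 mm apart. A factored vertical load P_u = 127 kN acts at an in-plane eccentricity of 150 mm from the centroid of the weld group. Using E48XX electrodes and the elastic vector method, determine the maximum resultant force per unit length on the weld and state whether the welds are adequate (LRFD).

f_max ≈ 753 N/mm; adequate

E48XX → F_EXX = 480 MPa.
Total weld length L_w = 550 mm. Treat welds as unit-width lines.
Polar moment about centroid: J = 2[d³/12 + d(b/2)²] = 2[275³/12 + 275×32.5²] = 4047000 mm³.
Direct shear f_v = P/L_w = 127×10³ / 550 = 230.9 N/mm (vertical).
Torsion M = P·e = 127×10³ × 150 = 19050000 N·mm.
Critical point at (x, y) = (32.5, 137.5) from centroid. f_tx = M·y/J = 647.2 N/mm; f_ty = M·x/J = 153 N/mm.
Resultant f_max = √[f_tx² + (f_v + f_ty)²] = √[647.2² + (230.9 + 153)²] = 752.5 N/mm.
Capacity per unit length: φr_n = 0.75 × 0.6 × 480 × (0.707 × 6) = 916.3 N/mm.
752.5 ≤ 916.3 → adequate.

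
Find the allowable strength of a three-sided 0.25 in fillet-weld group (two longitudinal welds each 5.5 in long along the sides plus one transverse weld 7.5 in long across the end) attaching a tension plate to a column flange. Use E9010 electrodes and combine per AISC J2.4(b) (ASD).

R_n/Ω ≈ 98.3 kips

E90XX → F_EXX = 90 ksi.
t_e = 0.707 × 0.25 = 0.1767 in.
R_nwl = 0.6 × 90 × 0.1767 × 11 = 105 kips (longitudinal, 2 welds).
R_nwt = 0.6 × 90 × 0.1767 × 7.5 = 71.58 kips (transverse, base value).
(i) R_nwl + R_nwt = 176.6 kips; (ii) 0.85 R_nwl + 1.5 R_nwt = 196.6 kips.
R_n = max = 196.6 kips [governs: (ii)]; R_n/Ω = 98.31 kips.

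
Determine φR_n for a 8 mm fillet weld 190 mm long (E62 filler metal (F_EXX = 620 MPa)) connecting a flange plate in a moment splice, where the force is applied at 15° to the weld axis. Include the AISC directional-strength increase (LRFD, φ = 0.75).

t_e = 0.707 × 8 = 5.656 mm; A_we = 5.656 × 190 = 1075 mm².
Directional factor: 1.0 + 0.5 sin^1.5(15°) = 1.066.
F_nw = 0.6 × 620 × 1.066 = 396.5 MPa.
φR_n = 0.75 × 396.5 × 1075 × 10⁻³ = 319.6 kN.

φR_n ≈ 320 kN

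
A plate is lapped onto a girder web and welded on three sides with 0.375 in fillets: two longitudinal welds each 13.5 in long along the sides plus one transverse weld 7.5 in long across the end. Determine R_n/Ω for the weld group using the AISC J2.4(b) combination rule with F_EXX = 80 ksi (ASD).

t_e = 0.707 × 0.375 = 0.2651 in.
R_nwl = 0.6 × 80 × 0.2651 × 27 = 343.6 kips (longitudinal, 2 welds).
R_nwt = 0.6 × 80 × 0.2651 × 7.5 = 95.44 kips (transverse, base value).
(i) R_nwl + R_nwt = 439 kips; (ii) 0.85 R_nwl + 1.5 R_nwt = 435.2 kips.
R_n = max = 439 kips [governs: (i)]; R_n/Ω = 219.5 kips.

R_n/Ω ≈ 220 kips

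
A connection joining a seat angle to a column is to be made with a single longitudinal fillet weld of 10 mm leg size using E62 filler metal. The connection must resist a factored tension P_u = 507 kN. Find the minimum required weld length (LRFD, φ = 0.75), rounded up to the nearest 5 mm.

L = 260 mm

E62XX → F_EXX = 620 MPa.
Throat t_e = 0.707 × 10 = 7.07 mm.
φr_n = 0.75 × 0.6 × 620 × 7.07 × 10⁻³ = 1.973 kN/mm.
L_req = P_u / φr_n = 507 / 1.973 = 257 mm total.
Round up → use L = 260 mm.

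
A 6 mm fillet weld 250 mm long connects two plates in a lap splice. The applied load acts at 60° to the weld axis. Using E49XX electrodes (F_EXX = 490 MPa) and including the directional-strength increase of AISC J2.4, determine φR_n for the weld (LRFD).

t_e = 0.707 × 6 = 4.242 mm; A_we = 4.242 × 250 = 1060 mm².
Directional factor: 1.0 + 0.5 sin^1.5(60°) = 1.403.
F_nw = 0.6 × 490 × 1.403 = 412.5 MPa.
φR_n = 0.75 × 412.5 × 1060 × 10⁻³ = 328.1 kN.

φR_n ≈ 328 kN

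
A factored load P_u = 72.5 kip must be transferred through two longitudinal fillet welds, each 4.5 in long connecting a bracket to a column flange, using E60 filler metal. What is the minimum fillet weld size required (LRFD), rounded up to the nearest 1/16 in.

w = 7/16 in

E60XX → F_EXX = 60 ksi.
Total weld length L = 9 in.
Required throat t_e = P_u / (φ × 0.6 F_EXX × L) = 72.5 / (0.75 × 0.6 × 60 × 9) = 0.2984 in.
Required leg w = t_e / 0.707 = 0.422 in → use 7/16 in.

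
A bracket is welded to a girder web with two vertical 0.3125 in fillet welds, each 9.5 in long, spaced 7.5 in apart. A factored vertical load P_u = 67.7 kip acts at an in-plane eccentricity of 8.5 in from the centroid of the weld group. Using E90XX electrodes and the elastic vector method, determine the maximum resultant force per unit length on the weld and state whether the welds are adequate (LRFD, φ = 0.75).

f_max ≈ 11.1 kip/in; NOT adequate

E90XX → F_EXX = 90 ksi.
Total weld length L_w = 19 in. Treat welds as unit-width lines.
Polar moment about centroid: J = 2[d³/12 + d(b/2)²] = 2[9.5³/12 + 9.5×3.75²] = 410.1 in³.
Direct shear f_v = P/L_w = 67.7 / 19 = 3.563 kip/in (vertical).
Torsion M = P·e = 67.7 × 8.5 = 575.45 kip·in.
Critical point at (x, y) = (3.75, 4.75) from centroid. f_tx = M·y/J = 6.665 kip/in; f_ty = M·x/J = 5.262 kip/in.
Resultant f_max = √[f_tx² + (f_v + f_ty)²] = √[6.665² + (3.563 + 5.262)²] = 11.06 kip/in.
Capacity per unit length: φr_n = 0.75 × 0.6 × 90 × (0.707 × 0.3125) = 8.948 kip/in.
11.06 > 8.948 → NOT adequate.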